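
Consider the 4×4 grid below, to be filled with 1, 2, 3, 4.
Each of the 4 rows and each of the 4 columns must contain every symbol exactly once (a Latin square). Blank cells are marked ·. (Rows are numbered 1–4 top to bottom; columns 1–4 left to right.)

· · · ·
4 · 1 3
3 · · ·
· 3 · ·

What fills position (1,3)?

3

Row 2, column 2: row 2 has {1, 3, 4} and column 2 has {3}, leaving only 2.
Row 1, column 3 is narrowed to {2, 3, 4}.
If it were 2, then row 1, column 4 would be left with no valid symbol.
If it were 4, then row 1, column 4 would be left with no valid symbol.
So row 1, column 3 must be 3.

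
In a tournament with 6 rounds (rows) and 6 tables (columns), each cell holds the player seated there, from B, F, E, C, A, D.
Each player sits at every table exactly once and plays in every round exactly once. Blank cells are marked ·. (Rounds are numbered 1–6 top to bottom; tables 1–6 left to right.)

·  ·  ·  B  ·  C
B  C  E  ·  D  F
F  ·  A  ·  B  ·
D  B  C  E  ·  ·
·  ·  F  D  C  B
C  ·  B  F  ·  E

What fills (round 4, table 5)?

F

Round 1, table 3: round 1 has {B, C} and table 3 has {B, F, E, C, A}, leaving only D.
Round 2, table 4: round 2 has {B, F, E, C, D} and table 4 has {B, F, E, D}, leaving only A.
Round 3, table 4: round 3 has {B, F, A} and table 4 has {B, F, E, A, D}, leaving only C.
Round 3, table 6: round 3 has {B, F, C, A} and table 6 has {B, F, E, C}, leaving only D.
Round 3, table 2: round 3 has {B, F, C, A, D} and table 2 has {B, C}, leaving only E.
Round 4, table 6: round 4 has {B, E, C, D} and table 6 has {B, F, E, C, D}, leaving only A.
Round 4 already has {B, E, C, A, D} and table 5 already has {B, C, D}, so round 4, table 5 must be F.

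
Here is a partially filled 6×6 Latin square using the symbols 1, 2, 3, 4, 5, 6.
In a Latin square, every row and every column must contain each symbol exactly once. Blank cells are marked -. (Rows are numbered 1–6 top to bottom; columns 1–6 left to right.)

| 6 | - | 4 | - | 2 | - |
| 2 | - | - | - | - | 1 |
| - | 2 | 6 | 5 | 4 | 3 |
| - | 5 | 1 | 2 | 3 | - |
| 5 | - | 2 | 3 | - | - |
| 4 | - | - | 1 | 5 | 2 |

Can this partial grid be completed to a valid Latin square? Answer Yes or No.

Row 1, column 4: row 1 together with column 4 already contain {1, 2, 3, 4, 5, 6} — every symbol — so nothing can go there. The grid has no valid completion.

No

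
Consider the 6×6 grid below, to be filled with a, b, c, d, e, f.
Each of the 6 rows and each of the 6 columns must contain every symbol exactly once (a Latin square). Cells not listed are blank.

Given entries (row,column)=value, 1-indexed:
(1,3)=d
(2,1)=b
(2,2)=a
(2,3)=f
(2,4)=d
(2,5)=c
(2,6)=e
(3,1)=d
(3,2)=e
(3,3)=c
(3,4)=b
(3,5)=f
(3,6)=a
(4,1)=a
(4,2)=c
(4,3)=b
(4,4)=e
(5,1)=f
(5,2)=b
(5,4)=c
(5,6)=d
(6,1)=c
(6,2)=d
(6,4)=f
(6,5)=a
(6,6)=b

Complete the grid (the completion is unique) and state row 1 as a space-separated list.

Row 1, column 1: row 1 has {d} and column 1 has {a, b, c, d, f}, leaving only e.
Row 1, column 2: row 1 has {d, e} and column 2 has {a, b, c, d, e}, leaving only f.
Row 1, column 4: row 1 has {d, e, f} and column 4 has {b, c, d, e, f}, leaving only a.
Row 1, column 5: row 1 has {a, d, e, f} and column 5 has {a, c, f}, leaving only b.
Row 1, column 6: row 1 has {a, b, d, e, f} and column 6 has {a, b, d, e}, leaving only c.
So row 1 reads: e f d a b c.

e f d a b c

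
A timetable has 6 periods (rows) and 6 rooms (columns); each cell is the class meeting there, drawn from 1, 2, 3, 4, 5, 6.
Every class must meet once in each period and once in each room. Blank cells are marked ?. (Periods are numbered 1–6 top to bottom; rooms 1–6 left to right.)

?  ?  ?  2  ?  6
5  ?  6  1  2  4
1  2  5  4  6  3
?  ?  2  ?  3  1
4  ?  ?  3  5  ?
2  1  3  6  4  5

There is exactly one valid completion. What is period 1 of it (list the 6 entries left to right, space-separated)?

Period 1, room 1: period 1 has {2, 6} and room 1 has {1, 2, 4, 5}, leaving only 3.
Period 1, room 5: period 1 has {2, 3, 6} and room 5 has {2, 3, 4, 5, 6}, leaving only 1.
Period 1, room 3: period 1 has {1, 2, 3, 6} and room 3 has {2, 3, 5, 6}, leaving only 4.
Period 1, room 2: period 1 has {1, 2, 3, 4, 6} and room 2 has {1, 2}, leaving only 5.
So period 1 reads: 3 5 4 2 1 6.

3 5 4 2 1 6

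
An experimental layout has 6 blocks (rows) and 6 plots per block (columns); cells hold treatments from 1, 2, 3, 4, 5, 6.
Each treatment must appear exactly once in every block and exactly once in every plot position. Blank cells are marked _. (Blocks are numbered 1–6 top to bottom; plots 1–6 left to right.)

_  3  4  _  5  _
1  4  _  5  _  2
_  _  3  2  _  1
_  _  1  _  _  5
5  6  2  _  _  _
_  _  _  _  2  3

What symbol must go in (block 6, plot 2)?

1

Block 1, plot 6: block 1 has {3, 4, 5} and plot 6 has {1, 2, 3, 5}, leaving only 6.
Block 1, plot 1: block 1 has {3, 4, 5, 6} and plot 1 has {1, 5}, leaving only 2.
Block 1, plot 4: block 1 has {2, 3, 4, 5, 6} and plot 4 has {2, 5}, leaving only 1.
Block 2, plot 3: block 2 has {1, 2, 4, 5} and plot 3 has {1, 2, 3, 4}, leaving only 6.
Block 2, plot 5: block 2 has {1, 2, 4, 5, 6} and plot 5 has {2, 5}, leaving only 3.
Block 3, plot 2: block 3 has {1, 2, 3} and plot 2 has {3, 4, 6}, leaving only 5.
Block 6 already has {2, 3} and plot 2 already has {3, 4, 5, 6}, so block 6, plot 2 must be 1.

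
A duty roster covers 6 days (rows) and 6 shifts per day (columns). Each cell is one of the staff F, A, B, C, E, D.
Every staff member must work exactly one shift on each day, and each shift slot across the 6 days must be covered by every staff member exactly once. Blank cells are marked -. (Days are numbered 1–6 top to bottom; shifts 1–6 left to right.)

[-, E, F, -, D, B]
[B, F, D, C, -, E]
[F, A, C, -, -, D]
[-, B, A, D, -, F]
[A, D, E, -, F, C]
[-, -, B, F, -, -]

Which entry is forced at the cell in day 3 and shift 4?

Day 1, shift 1: day 1 has {F, B, E, D} and shift 1 has {F, A, B}, leaving only C.
Day 1, shift 4: day 1 has {F, B, C, E, D} and shift 4 has {F, C, D}, leaving only A.
Day 2, shift 5: day 2 has {F, B, C, E, D} and shift 5 has {F, D}, leaving only A.
Day 4, shift 1: day 4 has {F, A, B, D} and shift 1 has {F, A, B, C}, leaving only E.
Day 4, shift 5: day 4 has {F, A, B, E, D} and shift 5 has {F, A, D}, leaving only C.
Day 5, shift 4: day 5 has {F, A, C, E, D} and shift 4 has {F, A, C, D}, leaving only B.
Day 3 already has {F, A, C, D} and shift 4 already has {F, A, B, C, D}, so day 3, shift 4 must be E.

E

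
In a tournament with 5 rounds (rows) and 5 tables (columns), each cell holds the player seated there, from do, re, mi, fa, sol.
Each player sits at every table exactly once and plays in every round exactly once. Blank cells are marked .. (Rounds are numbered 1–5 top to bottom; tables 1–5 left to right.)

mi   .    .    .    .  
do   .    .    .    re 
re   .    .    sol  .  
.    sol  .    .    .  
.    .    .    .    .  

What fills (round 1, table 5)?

sol

Round 4, table 1: round 4 has {sol} and table 1 has {do, re, mi}, leaving only fa.
Round 5, table 1: round 5 has {} and table 1 has {do, re, mi, fa}, leaving only sol.
Round 1, table 5 is narrowed to {do, fa, sol}.
If it were do, then round 5, table 5 would be left with no valid symbol.
If it were fa, propagating the remaining blanks reaches a contradiction.
So round 1, table 5 must be sol.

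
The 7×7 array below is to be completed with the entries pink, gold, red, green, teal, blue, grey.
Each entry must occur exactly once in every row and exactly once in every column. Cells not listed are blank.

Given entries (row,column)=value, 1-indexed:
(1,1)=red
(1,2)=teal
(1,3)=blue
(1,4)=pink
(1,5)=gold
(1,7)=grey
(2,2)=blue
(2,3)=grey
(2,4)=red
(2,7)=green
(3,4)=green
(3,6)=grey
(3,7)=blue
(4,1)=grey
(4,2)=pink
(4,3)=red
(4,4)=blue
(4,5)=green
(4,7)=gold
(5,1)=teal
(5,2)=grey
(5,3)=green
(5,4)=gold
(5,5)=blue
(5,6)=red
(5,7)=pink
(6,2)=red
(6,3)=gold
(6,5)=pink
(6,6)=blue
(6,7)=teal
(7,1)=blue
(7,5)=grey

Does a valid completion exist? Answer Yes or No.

No row or column among the givens repeats a symbol, and propagating forced cells runs into no contradiction.
One valid completion exists (for instance, red teal blue pink gold green grey / gold blue grey red teal pink green / pink gold teal green red grey blue / grey pink red blue green teal gold / teal grey green gold blue red pink / green red gold grey pink blue teal / blue green pink teal grey gold red).

Yes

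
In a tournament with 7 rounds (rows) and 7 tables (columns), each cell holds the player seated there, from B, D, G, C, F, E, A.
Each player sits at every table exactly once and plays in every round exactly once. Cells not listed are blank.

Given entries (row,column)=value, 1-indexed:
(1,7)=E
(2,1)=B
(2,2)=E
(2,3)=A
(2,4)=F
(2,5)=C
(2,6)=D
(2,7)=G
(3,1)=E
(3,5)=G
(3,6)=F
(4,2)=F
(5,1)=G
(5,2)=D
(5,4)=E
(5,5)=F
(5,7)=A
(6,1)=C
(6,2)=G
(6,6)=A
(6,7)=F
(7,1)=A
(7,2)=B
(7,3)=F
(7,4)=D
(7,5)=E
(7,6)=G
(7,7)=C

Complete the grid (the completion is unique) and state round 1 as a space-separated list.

F A D G B C E

Round 4, table 1: round 4 has {F} and table 1 has {B, G, C, E, A}, leaving only D.
Round 1, table 1: round 1 has {E} and table 1 has {B, D, G, C, E, A}, leaving only F.
Round 4, table 7: round 4 has {D, F} and table 7 has {G, C, F, E, A}, leaving only B.
Round 3, table 7: round 3 has {G, F, E} and table 7 has {B, G, C, F, E, A}, leaving only D.
Round 4, table 5: round 4 has {B, D, F} and table 5 has {G, C, F, E}, leaving only A.
Round 6, table 4: round 6 has {G, C, F, A} and table 4 has {D, F, E}, leaving only B.
Round 6, table 5: round 6 has {B, G, C, F, A} and table 5 has {G, C, F, E, A}, leaving only D.
Round 1, table 5: round 1 has {F, E} and table 5 has {D, G, C, F, E, A}, leaving only B.
Round 1, table 6: round 1 has {B, F, E} and table 6 has {D, G, F, A}, leaving only C.
Round 1, table 2: round 1 has {B, C, F, E} and table 2 has {B, D, G, F, E}, leaving only A.
Round 1, table 4: round 1 has {B, C, F, E, A} and table 4 has {B, D, F, E}, leaving only G.
Round 1, table 3: round 1 has {B, G, C, F, E, A} and table 3 has {F, A}, leaving only D.
So round 1 reads: F A D G B C E.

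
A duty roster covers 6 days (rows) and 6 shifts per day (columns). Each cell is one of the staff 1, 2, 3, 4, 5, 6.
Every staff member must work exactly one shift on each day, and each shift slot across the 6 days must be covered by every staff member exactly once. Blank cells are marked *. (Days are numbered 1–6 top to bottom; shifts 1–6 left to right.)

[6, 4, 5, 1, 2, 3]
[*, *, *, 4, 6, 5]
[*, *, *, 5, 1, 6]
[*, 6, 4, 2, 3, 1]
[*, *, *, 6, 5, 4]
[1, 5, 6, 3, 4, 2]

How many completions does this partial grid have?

Day 2, shift 1: eliminating its day and shift leaves {2, 3}.
Day 2, shift 2: eliminating its day and shift leaves {1, 2, 3}.
Day 2, shift 3: eliminating its day and shift leaves {1, 2, 3}.
Day 3, shift 1: eliminating its day and shift leaves {2, 3, 4}.
Day 3, shift 2: eliminating its day and shift leaves {2, 3}.
Day 3, shift 3: eliminating its day and shift leaves {2, 3}.
Day 4, shift 1: eliminating its day and shift leaves {5}.
Day 5, shift 1: eliminating its day and shift leaves {2, 3}.
Day 5, shift 2: eliminating its day and shift leaves {1, 2, 3}.
Day 5, shift 3: eliminating its day and shift leaves {1, 2, 3}.
Enumerating the assignments across these blanks that avoid any day or shift repeat gives 4 completions.

4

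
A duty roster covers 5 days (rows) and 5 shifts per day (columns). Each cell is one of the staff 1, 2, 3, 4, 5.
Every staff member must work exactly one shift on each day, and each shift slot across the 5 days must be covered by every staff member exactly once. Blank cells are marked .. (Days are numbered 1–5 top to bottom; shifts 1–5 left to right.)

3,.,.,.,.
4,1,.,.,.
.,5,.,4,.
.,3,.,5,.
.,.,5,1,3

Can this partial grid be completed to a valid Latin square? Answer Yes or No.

No

Day 1, shift 4: day 1 has {3} and shift 4 has {1, 4, 5}, so it must be 2.
Day 1, shift 2: day 1 has {2, 3} and shift 2 has {1, 3, 5}, so it must be 4.
Day 1, shift 3: day 1 has {2, 3, 4} and shift 3 has {5}, so it must be 1.
Day 1, shift 5: day 1 has {1, 2, 3, 4} and shift 5 has {3}, so it must be 5.
Day 2, shift 4: day 2 has {1, 4} and shift 4 has {1, 2, 4, 5}, so it must be 3.
Day 2, shift 3: day 2 has {1, 3, 4} and shift 3 has {1, 5}, so it must be 2.
Now day 2, shift 5: day 2 together with shift 5 already contain {1, 2, 3, 4, 5} — every symbol — so nothing can go there. The grid has no valid completion.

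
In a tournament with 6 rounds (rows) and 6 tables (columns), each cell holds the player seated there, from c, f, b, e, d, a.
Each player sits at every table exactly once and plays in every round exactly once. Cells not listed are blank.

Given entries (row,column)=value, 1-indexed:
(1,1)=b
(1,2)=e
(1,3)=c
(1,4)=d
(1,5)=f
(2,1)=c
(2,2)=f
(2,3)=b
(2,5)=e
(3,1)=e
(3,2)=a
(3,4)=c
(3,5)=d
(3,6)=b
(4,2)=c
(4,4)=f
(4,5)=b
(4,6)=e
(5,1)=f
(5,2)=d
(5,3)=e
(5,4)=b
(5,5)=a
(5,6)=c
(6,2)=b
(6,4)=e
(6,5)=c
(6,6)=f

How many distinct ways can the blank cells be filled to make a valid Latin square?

2

Round 1, table 6: eliminating its round and table leaves {a}.
Round 2, table 4: eliminating its round and table leaves {a}.
Round 2, table 6: eliminating its round and table leaves {d, a}.
Round 3, table 3: eliminating its round and table leaves {f}.
Round 4, table 1: eliminating its round and table leaves {d, a}.
Round 4, table 3: eliminating its round and table leaves {d, a}.
Round 6, table 1: eliminating its round and table leaves {d, a}.
Round 6, table 3: eliminating its round and table leaves {d, a}.
Enumerating the assignments across these blanks that avoid any round or table repeat gives 2 completions.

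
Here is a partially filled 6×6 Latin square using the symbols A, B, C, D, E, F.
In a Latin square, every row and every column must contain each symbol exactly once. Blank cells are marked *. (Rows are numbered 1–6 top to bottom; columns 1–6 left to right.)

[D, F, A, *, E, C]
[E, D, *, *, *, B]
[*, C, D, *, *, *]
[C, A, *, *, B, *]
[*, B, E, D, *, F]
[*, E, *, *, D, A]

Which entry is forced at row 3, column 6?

E

Row 3 already has {C, D} and column 6 already has {A, B, C, F}, so row 3, column 6 must be E.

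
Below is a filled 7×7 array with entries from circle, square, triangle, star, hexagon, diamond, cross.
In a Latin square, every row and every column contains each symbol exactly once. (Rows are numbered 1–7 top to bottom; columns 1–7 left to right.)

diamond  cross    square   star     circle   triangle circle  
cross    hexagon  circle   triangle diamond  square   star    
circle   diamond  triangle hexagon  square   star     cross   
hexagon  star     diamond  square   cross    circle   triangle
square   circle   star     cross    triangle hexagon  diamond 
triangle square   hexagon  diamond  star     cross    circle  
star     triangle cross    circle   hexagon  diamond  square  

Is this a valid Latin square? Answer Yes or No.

No

Column 7 contains circle twice (at rows 1 and 6), so it is not a permutation.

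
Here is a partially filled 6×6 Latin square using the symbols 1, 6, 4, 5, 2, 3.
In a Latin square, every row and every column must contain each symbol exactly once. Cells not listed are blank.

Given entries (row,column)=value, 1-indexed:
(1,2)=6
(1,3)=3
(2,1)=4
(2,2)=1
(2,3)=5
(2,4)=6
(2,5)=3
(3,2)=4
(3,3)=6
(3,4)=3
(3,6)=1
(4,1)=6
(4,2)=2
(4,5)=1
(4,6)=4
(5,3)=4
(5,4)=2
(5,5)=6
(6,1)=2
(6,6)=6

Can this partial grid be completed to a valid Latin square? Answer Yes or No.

No

Row 4, column 3: row 4 together with column 3 already contain {1, 6, 4, 5, 2, 3} — every symbol — so nothing can go there. The grid has no valid completion.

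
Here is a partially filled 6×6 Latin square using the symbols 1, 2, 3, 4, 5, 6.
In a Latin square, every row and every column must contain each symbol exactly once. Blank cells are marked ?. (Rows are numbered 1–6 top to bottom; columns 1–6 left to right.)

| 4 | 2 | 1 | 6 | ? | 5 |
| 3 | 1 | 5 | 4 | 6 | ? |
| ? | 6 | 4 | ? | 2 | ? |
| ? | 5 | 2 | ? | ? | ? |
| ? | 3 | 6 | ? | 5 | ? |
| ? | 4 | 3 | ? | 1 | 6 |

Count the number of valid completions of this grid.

Row 1, column 5: eliminating its row and column leaves {3}.
Row 2, column 6: eliminating its row and column leaves {2}.
Row 3, column 1: eliminating its row and column leaves {1, 5}.
Row 3, column 4: eliminating its row and column leaves {1, 3, 5}.
Row 3, column 6: eliminating its row and column leaves {1, 3}.
Row 4, column 1: eliminating its row and column leaves {1, 6}.
Row 4, column 4: eliminating its row and column leaves {1, 3}.
Row 4, column 5: eliminating its row and column leaves {3, 4}.
Row 4, column 6: eliminating its row and column leaves {1, 3, 4}.
Row 5, column 1: eliminating its row and column leaves {1, 2}.
Row 5, column 4: eliminating its row and column leaves {1, 2}.
Row 5, column 6: eliminating its row and column leaves {1, 2, 4}.
Row 6, column 1: eliminating its row and column leaves {2, 5}.
Row 6, column 4: eliminating its row and column leaves {2, 5}.
Enumerating the assignments across these blanks that avoid any row or column repeat gives 3 completions.

3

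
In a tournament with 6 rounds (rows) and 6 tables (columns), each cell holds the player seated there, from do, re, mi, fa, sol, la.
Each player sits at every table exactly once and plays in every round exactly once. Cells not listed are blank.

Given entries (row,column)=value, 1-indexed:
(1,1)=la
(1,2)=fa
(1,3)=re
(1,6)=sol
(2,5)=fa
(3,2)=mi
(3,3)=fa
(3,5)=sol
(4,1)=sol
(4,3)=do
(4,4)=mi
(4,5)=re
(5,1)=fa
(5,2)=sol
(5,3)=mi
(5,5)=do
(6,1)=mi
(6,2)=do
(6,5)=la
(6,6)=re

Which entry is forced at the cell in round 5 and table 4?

re

Round 1, table 4: round 1 has {re, fa, sol, la} and table 4 has {mi}, leaving only do.
Round 1, table 5: round 1 has {do, re, fa, sol, la} and table 5 has {do, re, fa, sol, la}, leaving only mi.
Round 4, table 2: round 4 has {do, re, mi, sol} and table 2 has {do, mi, fa, sol}, leaving only la.
Round 2, table 2: round 2 has {fa} and table 2 has {do, mi, fa, sol, la}, leaving only re.
Round 2, table 1: round 2 has {re, fa} and table 1 has {mi, fa, sol, la}, leaving only do.
Round 3, table 1: round 3 has {mi, fa, sol} and table 1 has {do, mi, fa, sol, la}, leaving only re.
Round 3, table 4: round 3 has {re, mi, fa, sol} and table 4 has {do, mi}, leaving only la.
Round 5 already has {do, mi, fa, sol} and table 4 already has {do, mi, la}, so round 5, table 4 must be re.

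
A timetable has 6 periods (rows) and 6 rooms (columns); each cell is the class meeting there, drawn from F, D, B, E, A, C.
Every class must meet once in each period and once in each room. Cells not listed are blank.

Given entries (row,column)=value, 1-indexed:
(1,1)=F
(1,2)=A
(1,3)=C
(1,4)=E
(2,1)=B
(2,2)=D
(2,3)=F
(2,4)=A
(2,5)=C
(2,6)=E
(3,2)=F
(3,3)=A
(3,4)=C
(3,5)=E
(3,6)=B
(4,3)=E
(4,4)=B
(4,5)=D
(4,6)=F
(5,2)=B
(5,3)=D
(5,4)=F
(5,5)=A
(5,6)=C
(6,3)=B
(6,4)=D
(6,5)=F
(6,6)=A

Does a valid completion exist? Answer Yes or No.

Yes

No period or room among the givens repeats a symbol, and propagating forced cells runs into no contradiction.
One valid completion exists (for instance, F A C E B D / B D F A C E / D F A C E B / A C E B D F / E B D F A C / C E B D F A).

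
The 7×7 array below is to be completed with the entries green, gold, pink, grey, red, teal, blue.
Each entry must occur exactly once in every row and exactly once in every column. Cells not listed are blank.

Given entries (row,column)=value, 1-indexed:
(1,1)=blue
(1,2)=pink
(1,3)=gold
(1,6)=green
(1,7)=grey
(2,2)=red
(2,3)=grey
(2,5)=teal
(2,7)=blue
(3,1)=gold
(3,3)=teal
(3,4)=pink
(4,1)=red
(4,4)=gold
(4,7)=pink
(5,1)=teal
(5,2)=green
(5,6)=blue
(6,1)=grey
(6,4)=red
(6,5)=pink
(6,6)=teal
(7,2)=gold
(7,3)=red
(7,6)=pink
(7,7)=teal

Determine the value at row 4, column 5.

green

Row 1, column 4: row 1 has {green, gold, pink, grey, blue} and column 4 has {gold, pink, red}, leaving only teal.
Row 1, column 5: row 1 has {green, gold, pink, grey, teal, blue} and column 5 has {pink, teal}, leaving only red.
Row 2, column 4: row 2 has {grey, red, teal, blue} and column 4 has {gold, pink, red, teal}, leaving only green.
Row 2, column 1: row 2 has {green, grey, red, teal, blue} and column 1 has {gold, grey, red, teal, blue}, leaving only pink.
Row 2, column 6: row 2 has {green, pink, grey, red, teal, blue} and column 6 has {green, pink, teal, blue}, leaving only gold.
Row 4, column 6: row 4 has {gold, pink, red} and column 6 has {green, gold, pink, teal, blue}, leaving only grey.
Row 3, column 6: row 3 has {gold, pink, teal} and column 6 has {green, gold, pink, grey, teal, blue}, leaving only red.
Row 3, column 7: row 3 has {gold, pink, red, teal} and column 7 has {pink, grey, teal, blue}, leaving only green.
Row 5, column 3: row 5 has {green, teal, blue} and column 3 has {gold, grey, red, teal}, leaving only pink.
Row 5, column 4: row 5 has {green, pink, teal, blue} and column 4 has {green, gold, pink, red, teal}, leaving only grey.
Row 5, column 5: row 5 has {green, pink, grey, teal, blue} and column 5 has {pink, red, teal}, leaving only gold.
Row 5, column 7: row 5 has {green, gold, pink, grey, teal, blue} and column 7 has {green, pink, grey, teal, blue}, leaving only red.
Row 6, column 2: row 6 has {pink, grey, red, teal} and column 2 has {green, gold, pink, red}, leaving only blue.
Row 3, column 2: row 3 has {green, gold, pink, red, teal} and column 2 has {green, gold, pink, red, blue}, leaving only grey.
Row 3, column 5: row 3 has {green, gold, pink, grey, red, teal} and column 5 has {gold, pink, red, teal}, leaving only blue.
Row 4 already has {gold, pink, grey, red} and column 5 already has {gold, pink, red, teal, blue}, so row 4, column 5 must be green.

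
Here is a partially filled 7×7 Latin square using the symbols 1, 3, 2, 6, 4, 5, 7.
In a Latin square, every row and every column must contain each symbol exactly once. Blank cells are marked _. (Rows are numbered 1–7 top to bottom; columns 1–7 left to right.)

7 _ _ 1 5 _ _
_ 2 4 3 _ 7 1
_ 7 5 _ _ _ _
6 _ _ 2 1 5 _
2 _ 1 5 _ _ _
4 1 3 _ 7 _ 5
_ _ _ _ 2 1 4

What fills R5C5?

4

Row 2, column 1: row 2 has {1, 3, 2, 4, 7} and column 1 has {2, 6, 4, 7}, leaving only 5.
Row 2, column 5: row 2 has {1, 3, 2, 4, 5, 7} and column 5 has {1, 2, 5, 7}, leaving only 6.
Row 4, column 3: row 4 has {1, 2, 6, 5} and column 3 has {1, 3, 4, 5}, leaving only 7.
Row 4, column 7: row 4 has {1, 2, 6, 5, 7} and column 7 has {1, 4, 5}, leaving only 3.
Row 4, column 2: row 4 has {1, 3, 2, 6, 5, 7} and column 2 has {1, 2, 7}, leaving only 4.
Row 6, column 4: row 6 has {1, 3, 4, 5, 7} and column 4 has {1, 3, 2, 5}, leaving only 6.
Row 3, column 4: row 3 has {5, 7} and column 4 has {1, 3, 2, 6, 5}, leaving only 4.
Row 3, column 5: row 3 has {4, 5, 7} and column 5 has {1, 2, 6, 5, 7}, leaving only 3.
Row 5 already has {1, 2, 5} and column 5 already has {1, 3, 2, 6, 5, 7}, so row 5, column 5 must be 4.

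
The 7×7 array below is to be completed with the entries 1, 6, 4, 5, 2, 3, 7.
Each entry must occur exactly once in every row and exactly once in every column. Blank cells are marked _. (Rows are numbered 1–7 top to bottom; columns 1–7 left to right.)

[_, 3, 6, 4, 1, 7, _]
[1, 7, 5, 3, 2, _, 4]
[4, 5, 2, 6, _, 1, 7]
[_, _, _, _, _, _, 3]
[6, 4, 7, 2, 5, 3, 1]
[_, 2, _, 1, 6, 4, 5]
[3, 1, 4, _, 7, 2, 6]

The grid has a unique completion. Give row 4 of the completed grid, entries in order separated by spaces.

2 6 1 7 4 5 3

Row 4, column 2: row 4 has {3} and column 2 has {1, 4, 5, 2, 3, 7}, leaving only 6.
Row 4, column 3: row 4 has {6, 3} and column 3 has {6, 4, 5, 2, 7}, leaving only 1.
Row 4, column 5: row 4 has {1, 6, 3} and column 5 has {1, 6, 5, 2, 7}, leaving only 4.
Row 4, column 6: row 4 has {1, 6, 4, 3} and column 6 has {1, 4, 2, 3, 7}, leaving only 5.
Row 4, column 4: row 4 has {1, 6, 4, 5, 3} and column 4 has {1, 6, 4, 2, 3}, leaving only 7.
Row 4, column 1: row 4 has {1, 6, 4, 5, 3, 7} and column 1 has {1, 6, 4, 3}, leaving only 2.
So row 4 reads: 2 6 1 7 4 5 3.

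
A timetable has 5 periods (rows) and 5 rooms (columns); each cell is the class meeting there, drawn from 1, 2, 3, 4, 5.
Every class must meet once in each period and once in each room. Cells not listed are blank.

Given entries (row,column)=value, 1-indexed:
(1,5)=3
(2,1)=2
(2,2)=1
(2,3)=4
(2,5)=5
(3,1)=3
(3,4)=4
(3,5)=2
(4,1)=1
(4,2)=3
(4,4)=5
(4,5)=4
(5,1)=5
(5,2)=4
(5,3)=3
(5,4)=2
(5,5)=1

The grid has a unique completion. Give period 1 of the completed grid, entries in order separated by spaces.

Period 1, room 1: period 1 has {3} and room 1 has {1, 2, 3, 5}, leaving only 4.
Period 1, room 4: period 1 has {3, 4} and room 4 has {2, 4, 5}, leaving only 1.
Period 2, room 4: period 2 has {1, 2, 4, 5} and room 4 has {1, 2, 4, 5}, leaving only 3.
Period 3, room 2: period 3 has {2, 3, 4} and room 2 has {1, 3, 4}, leaving only 5.
Period 1, room 2: period 1 has {1, 3, 4} and room 2 has {1, 3, 4, 5}, leaving only 2.
Period 1, room 3: period 1 has {1, 2, 3, 4} and room 3 has {3, 4}, leaving only 5.
So period 1 reads: 4 2 5 1 3.

4 2 5 1 3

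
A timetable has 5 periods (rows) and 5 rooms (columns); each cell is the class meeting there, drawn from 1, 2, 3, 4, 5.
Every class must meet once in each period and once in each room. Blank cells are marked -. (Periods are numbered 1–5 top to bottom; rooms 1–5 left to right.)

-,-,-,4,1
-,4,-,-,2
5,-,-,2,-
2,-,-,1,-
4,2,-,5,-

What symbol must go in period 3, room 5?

4

Period 1, room 1: period 1 has {1, 4} and room 1 has {2, 4, 5}, leaving only 3.
Period 1, room 2: period 1 has {1, 3, 4} and room 2 has {2, 4}, leaving only 5.
Period 1, room 3: period 1 has {1, 3, 4, 5} and room 3 has {}, leaving only 2.
Period 2, room 1: period 2 has {2, 4} and room 1 has {2, 3, 4, 5}, leaving only 1.
Period 2, room 4: period 2 has {1, 2, 4} and room 4 has {1, 2, 4, 5}, leaving only 3.
Period 2, room 3: period 2 has {1, 2, 3, 4} and room 3 has {2}, leaving only 5.
Period 4, room 2: period 4 has {1, 2} and room 2 has {2, 4, 5}, leaving only 3.
Period 3, room 2: period 3 has {2, 5} and room 2 has {2, 3, 4, 5}, leaving only 1.
Period 4, room 3: period 4 has {1, 2, 3} and room 3 has {2, 5}, leaving only 4.
Period 3, room 3: period 3 has {1, 2, 5} and room 3 has {2, 4, 5}, leaving only 3.
Period 3 already has {1, 2, 3, 5} and room 5 already has {1, 2}, so period 3, room 5 must be 4.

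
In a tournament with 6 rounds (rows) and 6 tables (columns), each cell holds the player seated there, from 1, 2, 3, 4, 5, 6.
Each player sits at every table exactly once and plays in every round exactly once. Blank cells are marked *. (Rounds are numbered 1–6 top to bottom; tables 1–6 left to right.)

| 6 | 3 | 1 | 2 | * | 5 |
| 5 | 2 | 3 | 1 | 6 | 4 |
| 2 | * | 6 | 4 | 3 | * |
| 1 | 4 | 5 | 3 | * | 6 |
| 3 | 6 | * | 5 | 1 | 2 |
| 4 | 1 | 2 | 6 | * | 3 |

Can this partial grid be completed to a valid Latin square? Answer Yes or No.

Yes

No round or table among the givens repeats a symbol, and propagating forced cells runs into no contradiction.
One valid completion exists (for instance, 6 3 1 2 4 5 / 5 2 3 1 6 4 / 2 5 6 4 3 1 / 1 4 5 3 2 6 / 3 6 4 5 1 2 / 4 1 2 6 5 3).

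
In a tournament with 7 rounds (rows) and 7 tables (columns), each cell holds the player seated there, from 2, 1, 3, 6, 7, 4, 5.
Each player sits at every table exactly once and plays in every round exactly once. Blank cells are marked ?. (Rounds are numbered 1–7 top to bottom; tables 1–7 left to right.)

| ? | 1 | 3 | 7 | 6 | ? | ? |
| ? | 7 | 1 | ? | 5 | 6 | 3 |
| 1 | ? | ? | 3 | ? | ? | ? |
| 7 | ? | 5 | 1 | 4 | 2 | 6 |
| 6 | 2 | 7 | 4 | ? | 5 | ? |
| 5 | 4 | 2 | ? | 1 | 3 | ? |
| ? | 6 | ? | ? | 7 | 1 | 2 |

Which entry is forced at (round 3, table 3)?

6

Round 1, table 6: round 1 has {1, 3, 6, 7} and table 6 has {2, 1, 3, 6, 5}, leaving only 4.
Round 1, table 1: round 1 has {1, 3, 6, 7, 4} and table 1 has {1, 6, 7, 5}, leaving only 2.
Round 1, table 7: round 1 has {2, 1, 3, 6, 7, 4} and table 7 has {2, 3, 6}, leaving only 5.
Round 2, table 1: round 2 has {1, 3, 6, 7, 5} and table 1 has {2, 1, 6, 7, 5}, leaving only 4.
Round 2, table 4: round 2 has {1, 3, 6, 7, 4, 5} and table 4 has {1, 3, 7, 4}, leaving only 2.
Round 3, table 2: round 3 has {1, 3} and table 2 has {2, 1, 6, 7, 4}, leaving only 5.
Round 3, table 5: round 3 has {1, 3, 5} and table 5 has {1, 6, 7, 4, 5}, leaving only 2.
Round 3, table 6: round 3 has {2, 1, 3, 5} and table 6 has {2, 1, 3, 6, 4, 5}, leaving only 7.
Round 3, table 7: round 3 has {2, 1, 3, 7, 5} and table 7 has {2, 3, 6, 5}, leaving only 4.
Round 3 already has {2, 1, 3, 7, 4, 5} and table 3 already has {2, 1, 3, 7, 5}, so round 3, table 3 must be 6.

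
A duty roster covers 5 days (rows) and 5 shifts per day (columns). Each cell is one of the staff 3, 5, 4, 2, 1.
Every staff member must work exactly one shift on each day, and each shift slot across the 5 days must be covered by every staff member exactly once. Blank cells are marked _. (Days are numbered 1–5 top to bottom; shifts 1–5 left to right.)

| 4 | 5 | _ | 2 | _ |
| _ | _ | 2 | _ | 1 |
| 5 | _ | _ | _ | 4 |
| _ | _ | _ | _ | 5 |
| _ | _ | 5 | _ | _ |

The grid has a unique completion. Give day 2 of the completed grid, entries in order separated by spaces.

Day 2, shift 1: day 2 has {2, 1} and shift 1 has {5, 4}, leaving only 3.
Day 2, shift 2: day 2 has {3, 2, 1} and shift 2 has {5}, leaving only 4.
Day 2, shift 4: day 2 has {3, 4, 2, 1} and shift 4 has {2}, leaving only 5.
So day 2 reads: 3 4 2 5 1.

3 4 2 5 1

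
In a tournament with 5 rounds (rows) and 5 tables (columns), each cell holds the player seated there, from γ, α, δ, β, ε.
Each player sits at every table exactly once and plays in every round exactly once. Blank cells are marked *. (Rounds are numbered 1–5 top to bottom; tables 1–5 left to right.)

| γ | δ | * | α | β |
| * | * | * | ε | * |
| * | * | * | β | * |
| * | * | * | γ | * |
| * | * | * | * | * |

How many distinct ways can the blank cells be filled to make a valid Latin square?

56

Round 1, table 3: eliminating its round and table leaves {ε}.
Round 2, table 1: eliminating its round and table leaves {α, δ, β}.
Round 2, table 2: eliminating its round and table leaves {γ, α, β}.
Round 2, table 3: eliminating its round and table leaves {γ, α, δ, β}.
Round 2, table 5: eliminating its round and table leaves {γ, α, δ}.
Round 3, table 1: eliminating its round and table leaves {α, δ, ε}.
Round 3, table 2: eliminating its round and table leaves {γ, α, ε}.
Round 3, table 3: eliminating its round and table leaves {γ, α, δ, ε}.
Round 3, table 5: eliminating its round and table leaves {γ, α, δ, ε}.
Round 4, table 1: eliminating its round and table leaves {α, δ, β, ε}.
Round 4, table 2: eliminating its round and table leaves {α, β, ε}.
Round 4, table 3: eliminating its round and table leaves {α, δ, β, ε}.
Round 4, table 5: eliminating its round and table leaves {α, δ, ε}.
Round 5, table 1: eliminating its round and table leaves {α, δ, β, ε}.
Round 5, table 2: eliminating its round and table leaves {γ, α, β, ε}.
Round 5, table 3: eliminating its round and table leaves {γ, α, δ, β, ε}.
Round 5, table 4: eliminating its round and table leaves {δ}.
Round 5, table 5: eliminating its round and table leaves {γ, α, δ, ε}.
Enumerating the assignments across these blanks that avoid any round or table repeat gives 56 completions.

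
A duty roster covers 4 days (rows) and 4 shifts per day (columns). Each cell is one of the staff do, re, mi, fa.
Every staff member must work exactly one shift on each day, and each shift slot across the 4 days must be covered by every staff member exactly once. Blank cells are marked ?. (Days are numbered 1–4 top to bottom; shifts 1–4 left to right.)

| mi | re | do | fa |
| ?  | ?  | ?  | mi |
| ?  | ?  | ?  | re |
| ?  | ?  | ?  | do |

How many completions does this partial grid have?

4

Day 2, shift 1: eliminating its day and shift leaves {do, re, fa}.
Day 2, shift 2: eliminating its day and shift leaves {do, fa}.
Day 2, shift 3: eliminating its day and shift leaves {re, fa}.
Day 3, shift 1: eliminating its day and shift leaves {do, fa}.
Day 3, shift 2: eliminating its day and shift leaves {do, mi, fa}.
Day 3, shift 3: eliminating its day and shift leaves {mi, fa}.
Day 4, shift 1: eliminating its day and shift leaves {re, fa}.
Day 4, shift 2: eliminating its day and shift leaves {mi, fa}.
Day 4, shift 3: eliminating its day and shift leaves {re, mi, fa}.
Enumerating the assignments across these blanks that avoid any day or shift repeat gives 4 completions.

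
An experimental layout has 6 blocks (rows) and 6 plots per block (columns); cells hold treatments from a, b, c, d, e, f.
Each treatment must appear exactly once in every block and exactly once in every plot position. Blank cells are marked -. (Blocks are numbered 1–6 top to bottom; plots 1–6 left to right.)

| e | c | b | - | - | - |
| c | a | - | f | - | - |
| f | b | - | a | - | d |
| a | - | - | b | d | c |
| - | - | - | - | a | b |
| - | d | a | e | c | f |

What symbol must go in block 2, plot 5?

b

Block 1, plot 4: block 1 has {b, c, e} and plot 4 has {a, b, e, f}, leaving only d.
Block 1, plot 5: block 1 has {b, c, d, e} and plot 5 has {a, c, d}, leaving only f.
Block 1, plot 6: block 1 has {b, c, d, e, f} and plot 6 has {b, c, d, f}, leaving only a.
Block 2, plot 6: block 2 has {a, c, f} and plot 6 has {a, b, c, d, f}, leaving only e.
Block 2 already has {a, c, e, f} and plot 5 already has {a, c, d, f}, so block 2, plot 5 must be b.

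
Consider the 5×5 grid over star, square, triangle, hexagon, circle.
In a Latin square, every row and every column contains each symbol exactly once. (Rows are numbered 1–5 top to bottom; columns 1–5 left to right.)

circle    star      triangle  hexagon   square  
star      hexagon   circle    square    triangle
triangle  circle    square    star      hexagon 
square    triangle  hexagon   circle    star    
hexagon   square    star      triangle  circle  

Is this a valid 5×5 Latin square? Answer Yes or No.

Yes

Each row is a permutation of the 5 symbols, and so is each column.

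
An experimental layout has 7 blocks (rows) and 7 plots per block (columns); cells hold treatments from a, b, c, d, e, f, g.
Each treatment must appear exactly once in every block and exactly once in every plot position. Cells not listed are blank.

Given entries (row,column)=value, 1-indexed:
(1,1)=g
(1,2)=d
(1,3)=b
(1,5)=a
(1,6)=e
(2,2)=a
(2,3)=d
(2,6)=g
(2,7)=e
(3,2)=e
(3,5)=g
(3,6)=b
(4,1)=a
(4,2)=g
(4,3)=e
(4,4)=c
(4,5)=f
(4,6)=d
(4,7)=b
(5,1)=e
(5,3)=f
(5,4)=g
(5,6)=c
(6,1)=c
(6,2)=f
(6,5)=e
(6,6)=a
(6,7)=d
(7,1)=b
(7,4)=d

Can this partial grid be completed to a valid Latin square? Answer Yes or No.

Block 1, plot 4: block 1 has {a, b, d, e, g} and plot 4 has {c, d, g}, so it must be f.
Block 1, plot 7: block 1 has {a, b, d, e, f, g} and plot 7 has {b, d, e}, so it must be c.
Block 2, plot 1: block 2 has {a, d, e, g} and plot 1 has {a, b, c, e, g}, so it must be f.
Block 2, plot 4: block 2 has {a, d, e, f, g} and plot 4 has {c, d, f, g}, so it must be b.
Now block 6, plot 4: block 6 together with plot 4 already contain {a, b, c, d, e, f, g} — every symbol — so nothing can go there. The grid has no valid completion.

No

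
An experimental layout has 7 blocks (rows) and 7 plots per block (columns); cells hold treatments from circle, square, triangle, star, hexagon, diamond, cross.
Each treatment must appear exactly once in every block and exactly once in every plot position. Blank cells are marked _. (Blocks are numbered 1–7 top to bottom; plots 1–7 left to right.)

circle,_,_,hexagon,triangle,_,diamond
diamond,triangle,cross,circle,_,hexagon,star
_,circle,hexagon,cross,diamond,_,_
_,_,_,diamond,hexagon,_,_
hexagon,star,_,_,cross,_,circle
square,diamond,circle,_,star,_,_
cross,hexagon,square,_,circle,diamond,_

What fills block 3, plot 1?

triangle

Block 1, plot 3: block 1 has {circle, triangle, hexagon, diamond} and plot 3 has {circle, square, hexagon, cross}, leaving only star.
Block 2, plot 5: block 2 has {circle, triangle, star, hexagon, diamond, cross} and plot 5 has {circle, triangle, star, hexagon, diamond, cross}, leaving only square.
Block 4, plot 3: block 4 has {hexagon, diamond} and plot 3 has {circle, square, star, hexagon, cross}, leaving only triangle.
Block 4, plot 1: block 4 has {triangle, hexagon, diamond} and plot 1 has {circle, square, hexagon, diamond, cross}, leaving only star.
Block 3 already has {circle, hexagon, diamond, cross} and plot 1 already has {circle, square, star, hexagon, diamond, cross}, so block 3, plot 1 must be triangle.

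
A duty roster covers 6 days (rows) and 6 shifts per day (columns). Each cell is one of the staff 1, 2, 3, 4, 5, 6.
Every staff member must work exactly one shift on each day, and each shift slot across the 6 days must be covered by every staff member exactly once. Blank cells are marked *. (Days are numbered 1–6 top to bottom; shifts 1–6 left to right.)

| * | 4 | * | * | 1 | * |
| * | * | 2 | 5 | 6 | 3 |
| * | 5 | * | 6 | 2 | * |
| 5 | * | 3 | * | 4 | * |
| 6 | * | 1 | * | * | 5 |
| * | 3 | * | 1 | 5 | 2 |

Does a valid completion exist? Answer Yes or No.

Day 1, shift 6: day 1 has {1, 4} and shift 6 has {2, 3, 5}, so it must be 6.
Day 1, shift 3: day 1 has {1, 4, 6} and shift 3 has {1, 2, 3}, so it must be 5.
Day 2, shift 2: day 2 has {2, 3, 5, 6} and shift 2 has {3, 4, 5}, so it must be 1.
Day 2, shift 1: day 2 has {1, 2, 3, 5, 6} and shift 1 has {5, 6}, so it must be 4.
Now day 6, shift 1: day 6 together with shift 1 already contain {1, 2, 3, 4, 5, 6} — every symbol — so nothing can go there. The grid has no valid completion.

No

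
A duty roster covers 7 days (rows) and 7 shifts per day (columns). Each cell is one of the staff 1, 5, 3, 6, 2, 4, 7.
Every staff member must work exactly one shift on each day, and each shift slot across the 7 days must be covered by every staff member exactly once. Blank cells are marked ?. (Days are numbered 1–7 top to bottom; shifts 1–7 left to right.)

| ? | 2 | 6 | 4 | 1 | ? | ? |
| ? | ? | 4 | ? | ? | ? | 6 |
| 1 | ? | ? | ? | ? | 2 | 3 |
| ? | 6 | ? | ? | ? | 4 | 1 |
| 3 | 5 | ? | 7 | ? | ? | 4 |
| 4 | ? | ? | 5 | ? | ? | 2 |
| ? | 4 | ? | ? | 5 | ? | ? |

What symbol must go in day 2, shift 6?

Day 3, shift 2: day 3 has {1, 3, 2} and shift 2 has {5, 6, 2, 4}, leaving only 7.
Day 3, shift 3: day 3 has {1, 3, 2, 7} and shift 3 has {6, 4}, leaving only 5.
Day 3, shift 4: day 3 has {1, 5, 3, 2, 7} and shift 4 has {5, 4, 7}, leaving only 6.
Day 3, shift 5: day 3 has {1, 5, 3, 6, 2, 7} and shift 5 has {1, 5}, leaving only 4.
Day 7, shift 7: day 7 has {5, 4} and shift 7 has {1, 3, 6, 2, 4}, leaving only 7.
Day 1, shift 7: day 1 has {1, 6, 2, 4} and shift 7 has {1, 3, 6, 2, 4, 7}, leaving only 5.
Day 1, shift 1: day 1 has {1, 5, 6, 2, 4} and shift 1 has {1, 3, 4}, leaving only 7.
Day 1, shift 6: day 1 has {1, 5, 6, 2, 4, 7} and shift 6 has {2, 4}, leaving only 3.
Day 2, shift 6 is narrowed to {1, 5, 7}.
If it were 1, then day 4, shift 5 would be left with no valid symbol.
If it were 7, propagating the remaining blanks reaches a contradiction.
So day 2, shift 6 must be 5.

5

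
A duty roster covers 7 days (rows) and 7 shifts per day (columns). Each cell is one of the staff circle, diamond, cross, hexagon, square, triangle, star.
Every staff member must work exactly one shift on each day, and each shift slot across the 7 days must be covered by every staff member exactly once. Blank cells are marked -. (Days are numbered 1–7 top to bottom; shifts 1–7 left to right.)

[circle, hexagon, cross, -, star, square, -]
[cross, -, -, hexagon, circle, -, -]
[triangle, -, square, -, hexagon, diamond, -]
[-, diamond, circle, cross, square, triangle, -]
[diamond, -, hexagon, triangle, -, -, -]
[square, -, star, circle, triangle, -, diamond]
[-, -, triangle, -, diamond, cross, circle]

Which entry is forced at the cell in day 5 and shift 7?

Day 1, shift 4: day 1 has {circle, cross, hexagon, square, star} and shift 4 has {circle, cross, hexagon, triangle}, leaving only diamond.
Day 1, shift 7: day 1 has {circle, diamond, cross, hexagon, square, star} and shift 7 has {circle, diamond}, leaving only triangle.
Day 2, shift 3: day 2 has {circle, cross, hexagon} and shift 3 has {circle, cross, hexagon, square, triangle, star}, leaving only diamond.
Day 2, shift 6: day 2 has {circle, diamond, cross, hexagon} and shift 6 has {diamond, cross, square, triangle}, leaving only star.
Day 2, shift 7: day 2 has {circle, diamond, cross, hexagon, star} and shift 7 has {circle, diamond, triangle}, leaving only square.
Day 2, shift 2: day 2 has {circle, diamond, cross, hexagon, square, star} and shift 2 has {diamond, hexagon}, leaving only triangle.
Day 3, shift 4: day 3 has {diamond, hexagon, square, triangle} and shift 4 has {circle, diamond, cross, hexagon, triangle}, leaving only star.
Day 3, shift 7: day 3 has {diamond, hexagon, square, triangle, star} and shift 7 has {circle, diamond, square, triangle}, leaving only cross.
Day 5 already has {diamond, hexagon, triangle} and shift 7 already has {circle, diamond, cross, square, triangle}, so day 5, shift 7 must be star.

star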